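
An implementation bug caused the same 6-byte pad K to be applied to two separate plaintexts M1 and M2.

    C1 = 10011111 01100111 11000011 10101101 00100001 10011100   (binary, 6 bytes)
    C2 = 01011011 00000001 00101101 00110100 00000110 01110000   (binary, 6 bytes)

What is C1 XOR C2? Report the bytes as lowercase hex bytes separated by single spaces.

C1 ⊕ C2 = (M1 ⊕ K) ⊕ (M2 ⊕ K) = M1 ⊕ M2 — the shared key cancels under XOR.
10011111 XOR 01011011 = 11000100
01100111 XOR 00000001 = 01100110
11000011 XOR 00101101 = 11101110
10101101 XOR 00110100 = 10011001
00100001 XOR 00000110 = 00100111
10011100 XOR 01110000 = 11101100

c4 66 ee 99 27 ec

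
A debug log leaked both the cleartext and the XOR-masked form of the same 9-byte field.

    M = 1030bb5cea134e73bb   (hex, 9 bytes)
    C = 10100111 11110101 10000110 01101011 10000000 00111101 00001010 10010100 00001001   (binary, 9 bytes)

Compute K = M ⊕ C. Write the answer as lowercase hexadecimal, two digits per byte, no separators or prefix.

Since C = M ⊕ K, XORing both sides with M gives K = M ⊕ C.
10 XOR a7 = b7
30 XOR f5 = c5
bb XOR 86 = 3d
5c XOR 6b = 37
ea XOR 80 = 6a
13 XOR 3d = 2e
4e XOR 0a = 44
73 XOR 94 = e7
bb XOR 09 = b2

b7c53d376a2e44e7b2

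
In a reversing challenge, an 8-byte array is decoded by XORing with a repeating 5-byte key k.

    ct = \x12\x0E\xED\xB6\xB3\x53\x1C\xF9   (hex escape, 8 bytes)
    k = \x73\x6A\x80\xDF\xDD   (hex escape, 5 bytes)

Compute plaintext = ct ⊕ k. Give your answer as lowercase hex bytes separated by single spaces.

61 64 6d 69 6e 20 76 79

The 5-byte key repeats, so the effective keystream is 73 6a 80 df dd 73 6a 80.
byte 0: 12 ^ 73 = 61
byte 1: 0e ^ 6a = 64
byte 2: ed ^ 80 = 6d
byte 3: b6 ^ df = 69
byte 4: b3 ^ dd = 6e
byte 5: 53 ^ 73 = 20
byte 6: 1c ^ 6a = 76
byte 7: f9 ^ 80 = 79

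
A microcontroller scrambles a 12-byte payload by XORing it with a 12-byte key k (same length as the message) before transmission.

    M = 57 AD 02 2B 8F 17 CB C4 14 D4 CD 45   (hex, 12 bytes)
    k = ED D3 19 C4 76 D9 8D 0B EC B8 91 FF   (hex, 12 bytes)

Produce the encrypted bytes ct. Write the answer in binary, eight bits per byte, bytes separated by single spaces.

XOR is its own inverse, so applying the key byte-wise gives the result directly.
byte 0:  87 ^ 237 = 186
byte 1: 173 ^ 211 = 126
byte 2:   2 ^  25 =  27
byte 3:  43 ^ 196 = 239
byte 4: 143 ^ 118 = 249
byte 5:  23 ^ 217 = 206
byte 6: 203 ^ 141 =  70
byte 7: 196 ^  11 = 207
byte 8:  20 ^ 236 = 248
byte 9: 212 ^ 184 = 108
byte 10: 205 ^ 145 =  92
byte 11:  69 ^ 255 = 186

10111010 01111110 00011011 11101111 11111001 11001110 01000110 11001111 11111000 01101100 01011100 10111010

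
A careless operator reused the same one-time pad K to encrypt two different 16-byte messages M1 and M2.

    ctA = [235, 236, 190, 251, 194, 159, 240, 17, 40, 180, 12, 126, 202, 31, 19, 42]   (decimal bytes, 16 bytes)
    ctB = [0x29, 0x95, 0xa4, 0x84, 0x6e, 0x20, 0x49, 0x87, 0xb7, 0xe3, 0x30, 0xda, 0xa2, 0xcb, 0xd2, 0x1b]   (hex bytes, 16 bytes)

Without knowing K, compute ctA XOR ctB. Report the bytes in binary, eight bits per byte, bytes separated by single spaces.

11000010 01111001 00011010 01111111 10101100 10111111 10111001 10010110 10011111 01010111 00111100 10100100 01101000 11010100 11000001 00110001

ctA ⊕ ctB = (M1 ⊕ K) ⊕ (M2 ⊕ K) = M1 ⊕ M2 — the shared key cancels under XOR.
byte 0: 11101011 XOR 00101001 = 11000010
byte 1: 11101100 XOR 10010101 = 01111001
byte 2: 10111110 XOR 10100100 = 00011010
byte 3: 11111011 XOR 10000100 = 01111111
byte 4: 11000010 XOR 01101110 = 10101100
byte 5: 10011111 XOR 00100000 = 10111111
byte 6: 11110000 XOR 01001001 = 10111001
byte 7: 00010001 XOR 10000111 = 10010110
byte 8: 00101000 XOR 10110111 = 10011111
byte 9: 10110100 XOR 11100011 = 01010111
byte 10: 00001100 XOR 00110000 = 00111100
byte 11: 01111110 XOR 11011010 = 10100100
byte 12: 11001010 XOR 10100010 = 01101000
byte 13: 00011111 XOR 11001011 = 11010100
byte 14: 00010011 XOR 11010010 = 11000001
byte 15: 00101010 XOR 00011011 = 00110001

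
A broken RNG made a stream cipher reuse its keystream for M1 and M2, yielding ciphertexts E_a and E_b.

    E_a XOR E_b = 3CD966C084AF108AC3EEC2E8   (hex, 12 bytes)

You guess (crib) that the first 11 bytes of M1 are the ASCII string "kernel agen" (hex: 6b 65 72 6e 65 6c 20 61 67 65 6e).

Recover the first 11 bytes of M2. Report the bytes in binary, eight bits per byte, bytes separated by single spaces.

Since E_a ⊕ E_b = M1 ⊕ M2, XORing with the guessed M1 bytes yields the corresponding M2 bytes: M2 = (E_a ⊕ E_b) ⊕ M1.
00111100 XOR 01101011 = 01010111
11011001 XOR 01100101 = 10111100
01100110 XOR 01110010 = 00010100
11000000 XOR 01101110 = 10101110
10000100 XOR 01100101 = 11100001
10101111 XOR 01101100 = 11000011
00010000 XOR 00100000 = 00110000
10001010 XOR 01100001 = 11101011
11000011 XOR 01100111 = 10100100
11101110 XOR 01100101 = 10001011
11000010 XOR 01101110 = 10101100

01010111 10111100 00010100 10101110 11100001 11000011 00110000 11101011 10100100 10001011 10101100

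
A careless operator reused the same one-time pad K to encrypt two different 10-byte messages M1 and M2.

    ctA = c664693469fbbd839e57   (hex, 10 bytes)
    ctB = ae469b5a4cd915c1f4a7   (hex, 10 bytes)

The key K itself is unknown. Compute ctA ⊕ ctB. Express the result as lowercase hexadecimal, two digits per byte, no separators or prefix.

6822f26e2522a8426af0

ctA ⊕ ctB = (M1 ⊕ K) ⊕ (M2 ⊕ K) = M1 ⊕ M2 — the shared key cancels under XOR.
198 ⊕ 174 = 104
100 ⊕  70 =  34
105 ⊕ 155 = 242
 52 ⊕  90 = 110
105 ⊕  76 =  37
251 ⊕ 217 =  34
189 ⊕  21 = 168
131 ⊕ 193 =  66
158 ⊕ 244 = 106
 87 ⊕ 167 = 240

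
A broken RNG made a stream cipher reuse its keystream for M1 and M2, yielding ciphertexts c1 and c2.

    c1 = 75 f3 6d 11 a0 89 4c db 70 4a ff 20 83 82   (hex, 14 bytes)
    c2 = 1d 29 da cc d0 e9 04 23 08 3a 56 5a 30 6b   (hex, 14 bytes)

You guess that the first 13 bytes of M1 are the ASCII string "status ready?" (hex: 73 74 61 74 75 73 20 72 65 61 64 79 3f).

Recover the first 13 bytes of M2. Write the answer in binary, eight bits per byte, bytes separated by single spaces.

First, c1 ⊕ c2 = (M1 ⊕ K) ⊕ (M2 ⊕ K) = M1 ⊕ M2, so the key drops out. Then M2 = (M1 ⊕ M2) ⊕ M1 over the first 13 bytes.
byte 0: (75 ⊕ 1d) ⊕ 73 = 68 ⊕ 73 = 1b
byte 1: (f3 ⊕ 29) ⊕ 74 = da ⊕ 74 = ae
byte 2: (6d ⊕ da) ⊕ 61 = b7 ⊕ 61 = d6
byte 3: (11 ⊕ cc) ⊕ 74 = dd ⊕ 74 = a9
byte 4: (a0 ⊕ d0) ⊕ 75 = 70 ⊕ 75 = 05
byte 5: (89 ⊕ e9) ⊕ 73 = 60 ⊕ 73 = 13
byte 6: (4c ⊕ 04) ⊕ 20 = 48 ⊕ 20 = 68
byte 7: (db ⊕ 23) ⊕ 72 = f8 ⊕ 72 = 8a
byte 8: (70 ⊕ 08) ⊕ 65 = 78 ⊕ 65 = 1d
byte 9: (4a ⊕ 3a) ⊕ 61 = 70 ⊕ 61 = 11
byte 10: (ff ⊕ 56) ⊕ 64 = a9 ⊕ 64 = cd
byte 11: (20 ⊕ 5a) ⊕ 79 = 7a ⊕ 79 = 03
byte 12: (83 ⊕ 30) ⊕ 3f = b3 ⊕ 3f = 8c

00011011 10101110 11010110 10101001 00000101 00010011 01101000 10001010 00011101 00010001 11001101 00000011 10001100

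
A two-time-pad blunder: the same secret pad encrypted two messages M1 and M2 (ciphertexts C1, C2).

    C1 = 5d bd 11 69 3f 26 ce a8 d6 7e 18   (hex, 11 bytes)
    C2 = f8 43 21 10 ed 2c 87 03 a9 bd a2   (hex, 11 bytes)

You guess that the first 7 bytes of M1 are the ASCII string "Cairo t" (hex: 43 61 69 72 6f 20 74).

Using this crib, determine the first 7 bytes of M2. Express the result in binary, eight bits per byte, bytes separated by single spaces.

First, C1 ⊕ C2 = (M1 ⊕ K) ⊕ (M2 ⊕ K) = M1 ⊕ M2, so the key drops out. Then M2 = (M1 ⊕ M2) ⊕ M1 over the first 7 bytes.
byte 0: (5d xor f8) xor 43 = a5 xor 43 = e6
byte 1: (bd xor 43) xor 61 = fe xor 61 = 9f
byte 2: (11 xor 21) xor 69 = 30 xor 69 = 59
byte 3: (69 xor 10) xor 72 = 79 xor 72 = 0b
byte 4: (3f xor ed) xor 6f = d2 xor 6f = bd
byte 5: (26 xor 2c) xor 20 = 0a xor 20 = 2a
byte 6: (ce xor 87) xor 74 = 49 xor 74 = 3d

11100110 10011111 01011001 00001011 10111101 00101010 00111101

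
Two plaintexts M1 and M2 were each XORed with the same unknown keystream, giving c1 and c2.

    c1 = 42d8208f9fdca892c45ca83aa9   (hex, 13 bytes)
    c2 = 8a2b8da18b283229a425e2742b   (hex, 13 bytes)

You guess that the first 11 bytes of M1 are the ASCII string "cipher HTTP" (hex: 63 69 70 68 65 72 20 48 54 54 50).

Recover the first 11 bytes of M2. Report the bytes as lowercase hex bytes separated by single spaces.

ab 9a dd 46 71 86 ba f3 34 2d 1a

First, c1 ⊕ c2 = (M1 ⊕ K) ⊕ (M2 ⊕ K) = M1 ⊕ M2, so the key drops out. Then M2 = (M1 ⊕ M2) ⊕ M1 over the first 11 bytes.
byte 0: (42 XOR 8a) XOR 63 = c8 XOR 63 = ab
byte 1: (d8 XOR 2b) XOR 69 = f3 XOR 69 = 9a
byte 2: (20 XOR 8d) XOR 70 = ad XOR 70 = dd
byte 3: (8f XOR a1) XOR 68 = 2e XOR 68 = 46
byte 4: (9f XOR 8b) XOR 65 = 14 XOR 65 = 71
byte 5: (dc XOR 28) XOR 72 = f4 XOR 72 = 86
byte 6: (a8 XOR 32) XOR 20 = 9a XOR 20 = ba
byte 7: (92 XOR 29) XOR 48 = bb XOR 48 = f3
byte 8: (c4 XOR a4) XOR 54 = 60 XOR 54 = 34
byte 9: (5c XOR 25) XOR 54 = 79 XOR 54 = 2d
byte 10: (a8 XOR e2) XOR 50 = 4a XOR 50 = 1a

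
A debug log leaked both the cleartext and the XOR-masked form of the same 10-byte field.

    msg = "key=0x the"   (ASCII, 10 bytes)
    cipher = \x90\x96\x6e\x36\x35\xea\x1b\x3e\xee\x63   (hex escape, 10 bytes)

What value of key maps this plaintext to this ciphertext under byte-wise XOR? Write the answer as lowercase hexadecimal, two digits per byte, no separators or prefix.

Since cipher = msg ⊕ key, XORing both sides with msg gives key = msg ⊕ cipher.
6b ^ 90 = fb
65 ^ 96 = f3
79 ^ 6e = 17
3d ^ 36 = 0b
30 ^ 35 = 05
78 ^ ea = 92
20 ^ 1b = 3b
74 ^ 3e = 4a
68 ^ ee = 86
65 ^ 63 = 06

fbf3170b05923b4a8606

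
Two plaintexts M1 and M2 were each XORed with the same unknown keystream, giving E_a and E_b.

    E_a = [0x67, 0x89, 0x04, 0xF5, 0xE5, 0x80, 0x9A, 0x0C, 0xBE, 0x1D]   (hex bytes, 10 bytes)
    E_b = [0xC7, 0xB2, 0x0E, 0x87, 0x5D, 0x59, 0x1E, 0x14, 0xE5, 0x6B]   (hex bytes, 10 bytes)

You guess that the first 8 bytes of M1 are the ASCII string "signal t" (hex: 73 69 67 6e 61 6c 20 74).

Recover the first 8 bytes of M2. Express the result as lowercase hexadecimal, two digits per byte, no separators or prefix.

d3526d1cd9b5a46c

First, E_a ⊕ E_b = (M1 ⊕ K) ⊕ (M2 ⊕ K) = M1 ⊕ M2, so the key drops out. Then M2 = (M1 ⊕ M2) ⊕ M1 over the first 8 bytes.
byte 0: (67 xor c7) xor 73 = a0 xor 73 = d3
byte 1: (89 xor b2) xor 69 = 3b xor 69 = 52
byte 2: (04 xor 0e) xor 67 = 0a xor 67 = 6d
byte 3: (f5 xor 87) xor 6e = 72 xor 6e = 1c
byte 4: (e5 xor 5d) xor 61 = b8 xor 61 = d9
byte 5: (80 xor 59) xor 6c = d9 xor 6c = b5
byte 6: (9a xor 1e) xor 20 = 84 xor 20 = a4
byte 7: (0c xor 14) xor 74 = 18 xor 74 = 6c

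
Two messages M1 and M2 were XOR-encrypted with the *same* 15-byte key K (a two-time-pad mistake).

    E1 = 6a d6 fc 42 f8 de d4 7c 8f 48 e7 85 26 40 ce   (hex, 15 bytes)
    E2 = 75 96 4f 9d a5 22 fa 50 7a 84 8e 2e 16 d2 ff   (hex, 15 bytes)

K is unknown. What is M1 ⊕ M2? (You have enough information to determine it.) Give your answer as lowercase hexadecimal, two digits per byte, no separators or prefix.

E1 ⊕ E2 = (M1 ⊕ K) ⊕ (M2 ⊕ K) = M1 ⊕ M2 — the shared key cancels under XOR.
6a xor 75 = 1f
d6 xor 96 = 40
fc xor 4f = b3
42 xor 9d = df
f8 xor a5 = 5d
de xor 22 = fc
d4 xor fa = 2e
7c xor 50 = 2c
8f xor 7a = f5
48 xor 84 = cc
e7 xor 8e = 69
85 xor 2e = ab
26 xor 16 = 30
40 xor d2 = 92
ce xor ff = 31

1f40b3df5dfc2e2cf5cc69ab309231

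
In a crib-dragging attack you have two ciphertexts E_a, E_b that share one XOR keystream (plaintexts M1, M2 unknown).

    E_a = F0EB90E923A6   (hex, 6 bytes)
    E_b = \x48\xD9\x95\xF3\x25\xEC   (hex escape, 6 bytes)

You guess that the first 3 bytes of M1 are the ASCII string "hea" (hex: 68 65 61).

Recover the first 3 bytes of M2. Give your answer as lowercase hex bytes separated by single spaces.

d0 57 64

First, E_a ⊕ E_b = (M1 ⊕ K) ⊕ (M2 ⊕ K) = M1 ⊕ M2, so the key drops out. Then M2 = (M1 ⊕ M2) ⊕ M1 over the first 3 bytes.
byte 0: (f0 xor 48) xor 68 = b8 xor 68 = d0
byte 1: (eb xor d9) xor 65 = 32 xor 65 = 57
byte 2: (90 xor 95) xor 61 = 05 xor 61 = 64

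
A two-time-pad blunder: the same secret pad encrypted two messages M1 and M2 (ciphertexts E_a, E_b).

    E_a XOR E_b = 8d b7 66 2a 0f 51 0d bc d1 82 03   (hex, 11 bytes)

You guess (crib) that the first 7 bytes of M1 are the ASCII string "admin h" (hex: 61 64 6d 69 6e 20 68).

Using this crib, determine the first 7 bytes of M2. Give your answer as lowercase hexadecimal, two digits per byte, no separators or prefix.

Since E_a ⊕ E_b = M1 ⊕ M2, XORing with the guessed M1 bytes yields the corresponding M2 bytes: M2 = (E_a ⊕ E_b) ⊕ M1.
byte 0: 8d XOR 61 = ec
byte 1: b7 XOR 64 = d3
byte 2: 66 XOR 6d = 0b
byte 3: 2a XOR 69 = 43
byte 4: 0f XOR 6e = 61
byte 5: 51 XOR 20 = 71
byte 6: 0d XOR 68 = 65

ecd30b43617165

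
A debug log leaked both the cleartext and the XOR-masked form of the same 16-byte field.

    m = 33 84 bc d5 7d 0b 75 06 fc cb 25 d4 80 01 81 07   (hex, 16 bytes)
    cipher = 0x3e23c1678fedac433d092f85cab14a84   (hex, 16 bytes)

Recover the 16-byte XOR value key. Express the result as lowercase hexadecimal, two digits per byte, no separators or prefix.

Since cipher = m ⊕ key, XORing both sides with m gives key = m ⊕ cipher.
33 xor 3e = 0d
84 xor 23 = a7
bc xor c1 = 7d
d5 xor 67 = b2
7d xor 8f = f2
0b xor ed = e6
75 xor ac = d9
06 xor 43 = 45
fc xor 3d = c1
cb xor 09 = c2
25 xor 2f = 0a
d4 xor 85 = 51
80 xor ca = 4a
01 xor b1 = b0
81 xor 4a = cb
07 xor 84 = 83

0da77db2f2e6d945c1c20a514ab0cb83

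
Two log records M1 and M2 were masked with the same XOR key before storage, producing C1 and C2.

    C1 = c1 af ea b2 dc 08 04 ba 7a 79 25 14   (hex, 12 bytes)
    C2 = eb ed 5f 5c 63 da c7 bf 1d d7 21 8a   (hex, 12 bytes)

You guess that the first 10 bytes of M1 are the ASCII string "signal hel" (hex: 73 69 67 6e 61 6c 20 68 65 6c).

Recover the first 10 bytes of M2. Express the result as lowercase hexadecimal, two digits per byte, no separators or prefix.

592bd280debee36d02c2

First, C1 ⊕ C2 = (M1 ⊕ K) ⊕ (M2 ⊕ K) = M1 ⊕ M2, so the key drops out. Then M2 = (M1 ⊕ M2) ⊕ M1 over the first 10 bytes.
byte 0: (c1 ^ eb) ^ 73 = 2a ^ 73 = 59
byte 1: (af ^ ed) ^ 69 = 42 ^ 69 = 2b
byte 2: (ea ^ 5f) ^ 67 = b5 ^ 67 = d2
byte 3: (b2 ^ 5c) ^ 6e = ee ^ 6e = 80
byte 4: (dc ^ 63) ^ 61 = bf ^ 61 = de
byte 5: (08 ^ da) ^ 6c = d2 ^ 6c = be
byte 6: (04 ^ c7) ^ 20 = c3 ^ 20 = e3
byte 7: (ba ^ bf) ^ 68 = 05 ^ 68 = 6d
byte 8: (7a ^ 1d) ^ 65 = 67 ^ 65 = 02
byte 9: (79 ^ d7) ^ 6c = ae ^ 6c = c2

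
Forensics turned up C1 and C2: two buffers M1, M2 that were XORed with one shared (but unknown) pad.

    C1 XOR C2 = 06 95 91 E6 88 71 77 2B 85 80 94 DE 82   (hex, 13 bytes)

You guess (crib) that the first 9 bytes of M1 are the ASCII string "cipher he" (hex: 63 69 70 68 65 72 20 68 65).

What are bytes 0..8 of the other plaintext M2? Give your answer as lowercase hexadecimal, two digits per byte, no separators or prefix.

Since C1 ⊕ C2 = M1 ⊕ M2, XORing with the guessed M1 bytes yields the corresponding M2 bytes: M2 = (C1 ⊕ C2) ⊕ M1.
byte 0: 00000110 ^ 01100011 = 01100101
byte 1: 10010101 ^ 01101001 = 11111100
byte 2: 10010001 ^ 01110000 = 11100001
byte 3: 11100110 ^ 01101000 = 10001110
byte 4: 10001000 ^ 01100101 = 11101101
byte 5: 01110001 ^ 01110010 = 00000011
byte 6: 01110111 ^ 00100000 = 01010111
byte 7: 00101011 ^ 01101000 = 01000011
byte 8: 10000101 ^ 01100101 = 11100000

65fce18eed035743e0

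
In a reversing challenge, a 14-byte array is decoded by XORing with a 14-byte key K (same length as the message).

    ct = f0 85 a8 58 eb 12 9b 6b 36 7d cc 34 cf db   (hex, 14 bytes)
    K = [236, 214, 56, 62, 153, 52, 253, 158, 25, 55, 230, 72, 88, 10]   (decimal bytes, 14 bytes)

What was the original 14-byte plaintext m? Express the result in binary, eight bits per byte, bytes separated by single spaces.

00011100 01010011 10010000 01100110 01110010 00100110 01100110 11110101 00101111 01001010 00101010 01111100 10010111 11010001

XOR is its own inverse, so applying the key byte-wise gives the result directly.
240 xor 236 =  28
133 xor 214 =  83
168 xor  56 = 144
 88 xor  62 = 102
235 xor 153 = 114
 18 xor  52 =  38
155 xor 253 = 102
107 xor 158 = 245
 54 xor  25 =  47
125 xor  55 =  74
204 xor 230 =  42
 52 xor  72 = 124
207 xor  88 = 151
219 xor  10 = 209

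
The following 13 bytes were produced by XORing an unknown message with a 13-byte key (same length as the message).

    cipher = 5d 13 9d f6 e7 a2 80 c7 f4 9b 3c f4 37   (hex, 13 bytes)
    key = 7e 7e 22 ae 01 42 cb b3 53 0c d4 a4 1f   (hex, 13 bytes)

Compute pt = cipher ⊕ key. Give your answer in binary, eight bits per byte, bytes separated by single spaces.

00100011 01101101 10111111 01011000 11100110 11100000 01001011 01110100 10100111 10010111 11101000 01010000 00101000

XOR is its own inverse, so applying the key byte-wise gives the result directly.
5d ^ 7e = 23
13 ^ 7e = 6d
9d ^ 22 = bf
f6 ^ ae = 58
e7 ^ 01 = e6
a2 ^ 42 = e0
80 ^ cb = 4b
c7 ^ b3 = 74
f4 ^ 53 = a7
9b ^ 0c = 97
3c ^ d4 = e8
f4 ^ a4 = 50
37 ^ 1f = 28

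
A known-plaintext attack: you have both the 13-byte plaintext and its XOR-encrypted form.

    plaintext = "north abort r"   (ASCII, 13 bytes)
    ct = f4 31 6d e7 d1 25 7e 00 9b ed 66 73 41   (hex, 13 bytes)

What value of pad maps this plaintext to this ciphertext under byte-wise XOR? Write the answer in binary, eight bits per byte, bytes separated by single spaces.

10011010 01011110 00011111 10010011 10111001 00000101 00011111 01100010 11110100 10011111 00010010 01010011 00110011

Since ct = plaintext ⊕ pad, XORing both sides with plaintext gives pad = plaintext ⊕ ct.
110 xor 244 = 154
111 xor  49 =  94
114 xor 109 =  31
116 xor 231 = 147
104 xor 209 = 185
 32 xor  37 =   5
 97 xor 126 =  31
 98 xor   0 =  98
111 xor 155 = 244
114 xor 237 = 159
116 xor 102 =  18
 32 xor 115 =  83
114 xor  65 =  51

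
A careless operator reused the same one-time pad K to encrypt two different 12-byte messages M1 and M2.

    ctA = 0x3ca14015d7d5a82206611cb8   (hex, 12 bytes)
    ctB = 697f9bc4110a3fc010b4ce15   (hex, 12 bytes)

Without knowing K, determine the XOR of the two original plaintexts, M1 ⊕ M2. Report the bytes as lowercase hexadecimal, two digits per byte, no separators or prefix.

55dedbd1c6df97e216d5d2ad

ctA ⊕ ctB = (M1 ⊕ K) ⊕ (M2 ⊕ K) = M1 ⊕ M2 — the shared key cancels under XOR.
byte 0: 3c XOR 69 = 55
byte 1: a1 XOR 7f = de
byte 2: 40 XOR 9b = db
byte 3: 15 XOR c4 = d1
byte 4: d7 XOR 11 = c6
byte 5: d5 XOR 0a = df
byte 6: a8 XOR 3f = 97
byte 7: 22 XOR c0 = e2
byte 8: 06 XOR 10 = 16
byte 9: 61 XOR b4 = d5
byte 10: 1c XOR ce = d2
byte 11: b8 XOR 15 = ad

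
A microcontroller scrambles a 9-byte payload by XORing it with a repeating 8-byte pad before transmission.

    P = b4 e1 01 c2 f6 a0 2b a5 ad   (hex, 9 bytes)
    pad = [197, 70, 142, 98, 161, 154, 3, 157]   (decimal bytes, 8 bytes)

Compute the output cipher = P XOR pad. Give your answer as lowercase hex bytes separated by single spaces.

71 a7 8f a0 57 3a 28 38 68

The 8-byte key repeats, so the effective keystream is c5 46 8e 62 a1 9a 03 9d c5.
byte 0: b4 ^ c5 = 71
byte 1: e1 ^ 46 = a7
byte 2: 01 ^ 8e = 8f
byte 3: c2 ^ 62 = a0
byte 4: f6 ^ a1 = 57
byte 5: a0 ^ 9a = 3a
byte 6: 2b ^ 03 = 28
byte 7: a5 ^ 9d = 38
byte 8: ad ^ c5 = 68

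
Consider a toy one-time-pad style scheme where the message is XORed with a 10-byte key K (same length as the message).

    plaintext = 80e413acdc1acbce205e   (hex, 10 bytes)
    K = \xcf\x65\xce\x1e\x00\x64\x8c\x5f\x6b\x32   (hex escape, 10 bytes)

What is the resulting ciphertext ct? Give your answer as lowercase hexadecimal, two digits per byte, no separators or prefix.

80 xor cf = 4f
e4 xor 65 = 81
13 xor ce = dd
ac xor 1e = b2
dc xor 00 = dc
1a xor 64 = 7e
cb xor 8c = 47
ce xor 5f = 91
20 xor 6b = 4b
5e xor 32 = 6c

4f81ddb2dc7e47914b6c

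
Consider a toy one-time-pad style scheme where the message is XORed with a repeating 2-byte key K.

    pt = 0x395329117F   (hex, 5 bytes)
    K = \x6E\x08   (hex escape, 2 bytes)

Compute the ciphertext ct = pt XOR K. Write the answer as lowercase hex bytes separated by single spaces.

57 5b 47 19 11

The 2-byte key repeats, so the effective keystream is 6e 08 6e 08 6e.
byte 0:  57 ⊕ 110 =  87
byte 1:  83 ⊕   8 =  91
byte 2:  41 ⊕ 110 =  71
byte 3:  17 ⊕   8 =  25
byte 4: 127 ⊕ 110 =  17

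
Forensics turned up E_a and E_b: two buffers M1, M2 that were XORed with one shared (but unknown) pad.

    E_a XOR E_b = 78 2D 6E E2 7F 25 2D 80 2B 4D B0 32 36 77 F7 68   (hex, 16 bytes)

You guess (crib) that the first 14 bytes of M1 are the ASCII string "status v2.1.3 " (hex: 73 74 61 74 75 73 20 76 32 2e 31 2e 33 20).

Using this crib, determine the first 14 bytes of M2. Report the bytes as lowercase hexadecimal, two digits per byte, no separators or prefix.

0b590f960a560df61963811c0557

Since E_a ⊕ E_b = M1 ⊕ M2, XORing with the guessed M1 bytes yields the corresponding M2 bytes: M2 = (E_a ⊕ E_b) ⊕ M1.
byte 0: 78 XOR 73 = 0b
byte 1: 2d XOR 74 = 59
byte 2: 6e XOR 61 = 0f
byte 3: e2 XOR 74 = 96
byte 4: 7f XOR 75 = 0a
byte 5: 25 XOR 73 = 56
byte 6: 2d XOR 20 = 0d
byte 7: 80 XOR 76 = f6
byte 8: 2b XOR 32 = 19
byte 9: 4d XOR 2e = 63
byte 10: b0 XOR 31 = 81
byte 11: 32 XOR 2e = 1c
byte 12: 36 XOR 33 = 05
byte 13: 77 XOR 20 = 57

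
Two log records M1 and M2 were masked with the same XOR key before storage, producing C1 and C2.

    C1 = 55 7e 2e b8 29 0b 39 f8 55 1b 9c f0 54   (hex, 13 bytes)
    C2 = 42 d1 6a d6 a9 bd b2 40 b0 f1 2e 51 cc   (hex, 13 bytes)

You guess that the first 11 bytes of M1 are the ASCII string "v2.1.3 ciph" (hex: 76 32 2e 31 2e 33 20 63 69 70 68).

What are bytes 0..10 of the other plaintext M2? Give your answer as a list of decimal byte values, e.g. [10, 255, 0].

First, C1 ⊕ C2 = (M1 ⊕ K) ⊕ (M2 ⊕ K) = M1 ⊕ M2, so the key drops out. Then M2 = (M1 ⊕ M2) ⊕ M1 over the first 11 bytes.
byte 0: (55 ⊕ 42) ⊕ 76 = 17 ⊕ 76 = 61
byte 1: (7e ⊕ d1) ⊕ 32 = af ⊕ 32 = 9d
byte 2: (2e ⊕ 6a) ⊕ 2e = 44 ⊕ 2e = 6a
byte 3: (b8 ⊕ d6) ⊕ 31 = 6e ⊕ 31 = 5f
byte 4: (29 ⊕ a9) ⊕ 2e = 80 ⊕ 2e = ae
byte 5: (0b ⊕ bd) ⊕ 33 = b6 ⊕ 33 = 85
byte 6: (39 ⊕ b2) ⊕ 20 = 8b ⊕ 20 = ab
byte 7: (f8 ⊕ 40) ⊕ 63 = b8 ⊕ 63 = db
byte 8: (55 ⊕ b0) ⊕ 69 = e5 ⊕ 69 = 8c
byte 9: (1b ⊕ f1) ⊕ 70 = ea ⊕ 70 = 9a
byte 10: (9c ⊕ 2e) ⊕ 68 = b2 ⊕ 68 = da

[97, 157, 106, 95, 174, 133, 171, 219, 140, 154, 218]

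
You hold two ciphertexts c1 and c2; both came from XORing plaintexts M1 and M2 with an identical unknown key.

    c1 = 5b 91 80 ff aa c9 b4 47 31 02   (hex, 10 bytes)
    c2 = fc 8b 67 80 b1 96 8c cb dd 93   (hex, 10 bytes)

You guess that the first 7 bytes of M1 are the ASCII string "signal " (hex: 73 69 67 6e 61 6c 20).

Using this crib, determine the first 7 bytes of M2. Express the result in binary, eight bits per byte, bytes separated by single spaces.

11010100 01110011 10000000 00010001 01111010 00110011 00011000

First, c1 ⊕ c2 = (M1 ⊕ K) ⊕ (M2 ⊕ K) = M1 ⊕ M2, so the key drops out. Then M2 = (M1 ⊕ M2) ⊕ M1 over the first 7 bytes.
byte 0: (5b ^ fc) ^ 73 = a7 ^ 73 = d4
byte 1: (91 ^ 8b) ^ 69 = 1a ^ 69 = 73
byte 2: (80 ^ 67) ^ 67 = e7 ^ 67 = 80
byte 3: (ff ^ 80) ^ 6e = 7f ^ 6e = 11
byte 4: (aa ^ b1) ^ 61 = 1b ^ 61 = 7a
byte 5: (c9 ^ 96) ^ 6c = 5f ^ 6c = 33
byte 6: (b4 ^ 8c) ^ 20 = 38 ^ 20 = 18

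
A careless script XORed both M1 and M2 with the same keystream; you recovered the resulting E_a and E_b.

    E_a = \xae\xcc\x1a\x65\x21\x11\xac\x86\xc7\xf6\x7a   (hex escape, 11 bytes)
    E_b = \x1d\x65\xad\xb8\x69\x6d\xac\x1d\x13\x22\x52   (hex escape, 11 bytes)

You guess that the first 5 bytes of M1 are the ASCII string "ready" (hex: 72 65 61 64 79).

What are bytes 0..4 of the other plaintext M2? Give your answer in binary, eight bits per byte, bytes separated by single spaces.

11000001 11001100 11010110 10111001 00110001

First, E_a ⊕ E_b = (M1 ⊕ K) ⊕ (M2 ⊕ K) = M1 ⊕ M2, so the key drops out. Then M2 = (M1 ⊕ M2) ⊕ M1 over the first 5 bytes.
byte 0: (ae xor 1d) xor 72 = b3 xor 72 = c1
byte 1: (cc xor 65) xor 65 = a9 xor 65 = cc
byte 2: (1a xor ad) xor 61 = b7 xor 61 = d6
byte 3: (65 xor b8) xor 64 = dd xor 64 = b9
byte 4: (21 xor 69) xor 79 = 48 xor 79 = 31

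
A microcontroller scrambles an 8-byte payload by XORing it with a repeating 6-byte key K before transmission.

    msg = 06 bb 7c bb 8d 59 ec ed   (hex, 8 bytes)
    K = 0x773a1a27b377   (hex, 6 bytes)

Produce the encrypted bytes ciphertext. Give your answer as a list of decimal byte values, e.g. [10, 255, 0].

[113, 129, 102, 156, 62, 46, 155, 215]

The 6-byte key repeats, so the effective keystream is 77 3a 1a 27 b3 77 77 3a.
byte 0: 06 ⊕ 77 = 71
byte 1: bb ⊕ 3a = 81
byte 2: 7c ⊕ 1a = 66
byte 3: bb ⊕ 27 = 9c
byte 4: 8d ⊕ b3 = 3e
byte 5: 59 ⊕ 77 = 2e
byte 6: ec ⊕ 77 = 9b
byte 7: ed ⊕ 3a = d7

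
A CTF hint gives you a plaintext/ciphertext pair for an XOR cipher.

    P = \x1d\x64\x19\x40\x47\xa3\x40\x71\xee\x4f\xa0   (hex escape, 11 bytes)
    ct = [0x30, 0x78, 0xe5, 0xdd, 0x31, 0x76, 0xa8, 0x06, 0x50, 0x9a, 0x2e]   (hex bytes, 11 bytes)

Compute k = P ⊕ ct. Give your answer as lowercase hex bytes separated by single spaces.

2d 1c fc 9d 76 d5 e8 77 be d5 8e

Since ct = P ⊕ k, XORing both sides with P gives k = P ⊕ ct.
1d ^ 30 = 2d
64 ^ 78 = 1c
19 ^ e5 = fc
40 ^ dd = 9d
47 ^ 31 = 76
a3 ^ 76 = d5
40 ^ a8 = e8
71 ^ 06 = 77
ee ^ 50 = be
4f ^ 9a = d5
a0 ^ 2e = 8e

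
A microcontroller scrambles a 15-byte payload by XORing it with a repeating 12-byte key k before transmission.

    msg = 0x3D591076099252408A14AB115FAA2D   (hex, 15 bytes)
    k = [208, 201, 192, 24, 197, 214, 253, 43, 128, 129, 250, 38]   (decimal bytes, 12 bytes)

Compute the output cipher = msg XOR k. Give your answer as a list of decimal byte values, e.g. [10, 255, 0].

[237, 144, 208, 110, 204, 68, 175, 107, 10, 149, 81, 55, 143, 99, 237]

The 12-byte key repeats, so the effective keystream is d0 c9 c0 18 c5 d6 fd 2b 80 81 fa 26 d0 c9 c0.
byte 0: 00111101 xor 11010000 = 11101101
byte 1: 01011001 xor 11001001 = 10010000
byte 2: 00010000 xor 11000000 = 11010000
byte 3: 01110110 xor 00011000 = 01101110
byte 4: 00001001 xor 11000101 = 11001100
byte 5: 10010010 xor 11010110 = 01000100
byte 6: 01010010 xor 11111101 = 10101111
byte 7: 01000000 xor 00101011 = 01101011
byte 8: 10001010 xor 10000000 = 00001010
byte 9: 00010100 xor 10000001 = 10010101
byte 10: 10101011 xor 11111010 = 01010001
byte 11: 00010001 xor 00100110 = 00110111
byte 12: 01011111 xor 11010000 = 10001111
byte 13: 10101010 xor 11001001 = 01100011
byte 14: 00101101 xor 11000000 = 11101101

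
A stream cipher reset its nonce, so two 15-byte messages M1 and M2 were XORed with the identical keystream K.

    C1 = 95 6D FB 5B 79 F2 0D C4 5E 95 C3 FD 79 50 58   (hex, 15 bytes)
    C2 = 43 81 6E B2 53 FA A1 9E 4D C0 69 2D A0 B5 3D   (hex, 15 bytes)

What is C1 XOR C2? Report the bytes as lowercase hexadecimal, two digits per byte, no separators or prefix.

C1 ⊕ C2 = (M1 ⊕ K) ⊕ (M2 ⊕ K) = M1 ⊕ M2 — the shared key cancels under XOR.
95 ^ 43 = d6
6d ^ 81 = ec
fb ^ 6e = 95
5b ^ b2 = e9
79 ^ 53 = 2a
f2 ^ fa = 08
0d ^ a1 = ac
c4 ^ 9e = 5a
5e ^ 4d = 13
95 ^ c0 = 55
c3 ^ 69 = aa
fd ^ 2d = d0
79 ^ a0 = d9
50 ^ b5 = e5
58 ^ 3d = 65

d6ec95e92a08ac5a1355aad0d9e565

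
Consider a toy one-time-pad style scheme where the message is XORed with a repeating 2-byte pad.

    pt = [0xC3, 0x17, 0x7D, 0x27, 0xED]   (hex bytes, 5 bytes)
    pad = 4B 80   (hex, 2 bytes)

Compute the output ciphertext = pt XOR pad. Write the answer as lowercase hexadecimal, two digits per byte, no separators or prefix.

889736a7a6

The 2-byte key repeats, so the effective keystream is 4b 80 4b 80 4b.
byte 0: c3 xor 4b = 88
byte 1: 17 xor 80 = 97
byte 2: 7d xor 4b = 36
byte 3: 27 xor 80 = a7
byte 4: ed xor 4b = a6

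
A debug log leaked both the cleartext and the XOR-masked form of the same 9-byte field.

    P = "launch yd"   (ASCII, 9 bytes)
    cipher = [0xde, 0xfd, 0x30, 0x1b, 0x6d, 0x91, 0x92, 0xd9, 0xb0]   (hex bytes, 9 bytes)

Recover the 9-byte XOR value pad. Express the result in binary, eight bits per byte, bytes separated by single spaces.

10110010 10011100 01000101 01110101 00001110 11111001 10110010 10100000 11010100

Since cipher = P ⊕ pad, XORing both sides with P gives pad = P ⊕ cipher.
01101100 xor 11011110 = 10110010
01100001 xor 11111101 = 10011100
01110101 xor 00110000 = 01000101
01101110 xor 00011011 = 01110101
01100011 xor 01101101 = 00001110
01101000 xor 10010001 = 11111001
00100000 xor 10010010 = 10110010
01111001 xor 11011001 = 10100000
01100100 xor 10110000 = 11010100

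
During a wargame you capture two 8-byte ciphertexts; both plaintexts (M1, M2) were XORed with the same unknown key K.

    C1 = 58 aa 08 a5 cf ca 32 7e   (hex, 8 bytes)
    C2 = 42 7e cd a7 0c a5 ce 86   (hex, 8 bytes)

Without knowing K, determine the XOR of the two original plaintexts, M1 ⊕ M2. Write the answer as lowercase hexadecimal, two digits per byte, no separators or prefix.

1ad4c502c36ffcf8

C1 ⊕ C2 = (M1 ⊕ K) ⊕ (M2 ⊕ K) = M1 ⊕ M2 — the shared key cancels under XOR.
byte 0: 58 ⊕ 42 = 1a
byte 1: aa ⊕ 7e = d4
byte 2: 08 ⊕ cd = c5
byte 3: a5 ⊕ a7 = 02
byte 4: cf ⊕ 0c = c3
byte 5: ca ⊕ a5 = 6f
byte 6: 32 ⊕ ce = fc
byte 7: 7e ⊕ 86 = f8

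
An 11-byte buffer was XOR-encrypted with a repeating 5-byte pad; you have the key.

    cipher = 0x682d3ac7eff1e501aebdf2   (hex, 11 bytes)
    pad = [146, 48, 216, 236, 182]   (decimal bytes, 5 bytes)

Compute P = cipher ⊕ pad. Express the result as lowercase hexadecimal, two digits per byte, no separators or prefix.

fa1de22b5963d5d9420b60

The 5-byte key repeats, so the effective keystream is 92 30 d8 ec b6 92 30 d8 ec b6 92.
byte 0: 104 ⊕ 146 = 250
byte 1:  45 ⊕  48 =  29
byte 2:  58 ⊕ 216 = 226
byte 3: 199 ⊕ 236 =  43
byte 4: 239 ⊕ 182 =  89
byte 5: 241 ⊕ 146 =  99
byte 6: 229 ⊕  48 = 213
byte 7:   1 ⊕ 216 = 217
byte 8: 174 ⊕ 236 =  66
byte 9: 189 ⊕ 182 =  11
byte 10: 242 ⊕ 146 =  96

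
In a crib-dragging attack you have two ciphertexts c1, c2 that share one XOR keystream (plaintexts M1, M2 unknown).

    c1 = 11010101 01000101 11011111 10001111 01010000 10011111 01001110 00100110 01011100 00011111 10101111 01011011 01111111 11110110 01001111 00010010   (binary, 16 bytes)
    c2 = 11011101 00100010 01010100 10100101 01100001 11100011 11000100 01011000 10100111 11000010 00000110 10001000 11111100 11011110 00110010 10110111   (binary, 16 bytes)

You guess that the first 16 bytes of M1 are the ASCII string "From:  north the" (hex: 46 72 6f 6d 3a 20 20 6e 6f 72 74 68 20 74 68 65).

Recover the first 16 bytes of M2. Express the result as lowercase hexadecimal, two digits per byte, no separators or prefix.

First, c1 ⊕ c2 = (M1 ⊕ K) ⊕ (M2 ⊕ K) = M1 ⊕ M2, so the key drops out. Then M2 = (M1 ⊕ M2) ⊕ M1 over the first 16 bytes.
byte 0: (d5 ^ dd) ^ 46 = 08 ^ 46 = 4e
byte 1: (45 ^ 22) ^ 72 = 67 ^ 72 = 15
byte 2: (df ^ 54) ^ 6f = 8b ^ 6f = e4
byte 3: (8f ^ a5) ^ 6d = 2a ^ 6d = 47
byte 4: (50 ^ 61) ^ 3a = 31 ^ 3a = 0b
byte 5: (9f ^ e3) ^ 20 = 7c ^ 20 = 5c
byte 6: (4e ^ c4) ^ 20 = 8a ^ 20 = aa
byte 7: (26 ^ 58) ^ 6e = 7e ^ 6e = 10
byte 8: (5c ^ a7) ^ 6f = fb ^ 6f = 94
byte 9: (1f ^ c2) ^ 72 = dd ^ 72 = af
byte 10: (af ^ 06) ^ 74 = a9 ^ 74 = dd
byte 11: (5b ^ 88) ^ 68 = d3 ^ 68 = bb
byte 12: (7f ^ fc) ^ 20 = 83 ^ 20 = a3
byte 13: (f6 ^ de) ^ 74 = 28 ^ 74 = 5c
byte 14: (4f ^ 32) ^ 68 = 7d ^ 68 = 15
byte 15: (12 ^ b7) ^ 65 = a5 ^ 65 = c0

4e15e4470b5caa1094afddbba35c15c0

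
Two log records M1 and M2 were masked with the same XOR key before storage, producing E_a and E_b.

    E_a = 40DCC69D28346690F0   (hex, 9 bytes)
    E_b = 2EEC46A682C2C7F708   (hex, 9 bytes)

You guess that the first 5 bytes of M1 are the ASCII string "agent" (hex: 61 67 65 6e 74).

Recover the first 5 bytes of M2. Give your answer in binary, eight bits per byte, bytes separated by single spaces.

00001111 01010111 11100101 01010101 11011110

First, E_a ⊕ E_b = (M1 ⊕ K) ⊕ (M2 ⊕ K) = M1 ⊕ M2, so the key drops out. Then M2 = (M1 ⊕ M2) ⊕ M1 over the first 5 bytes.
byte 0: (40 ^ 2e) ^ 61 = 6e ^ 61 = 0f
byte 1: (dc ^ ec) ^ 67 = 30 ^ 67 = 57
byte 2: (c6 ^ 46) ^ 65 = 80 ^ 65 = e5
byte 3: (9d ^ a6) ^ 6e = 3b ^ 6e = 55
byte 4: (28 ^ 82) ^ 74 = aa ^ 74 = de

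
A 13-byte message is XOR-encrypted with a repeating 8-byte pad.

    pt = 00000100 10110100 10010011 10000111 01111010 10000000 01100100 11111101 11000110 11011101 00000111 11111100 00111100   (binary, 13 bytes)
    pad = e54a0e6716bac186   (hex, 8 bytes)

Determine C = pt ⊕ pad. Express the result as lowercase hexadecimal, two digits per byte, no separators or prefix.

e1fe9de06c3aa57b2397099b2a

The 8-byte key repeats, so the effective keystream is e5 4a 0e 67 16 ba c1 86 e5 4a 0e 67 16.
byte 0: 04 ⊕ e5 = e1
byte 1: b4 ⊕ 4a = fe
byte 2: 93 ⊕ 0e = 9d
byte 3: 87 ⊕ 67 = e0
byte 4: 7a ⊕ 16 = 6c
byte 5: 80 ⊕ ba = 3a
byte 6: 64 ⊕ c1 = a5
byte 7: fd ⊕ 86 = 7b
byte 8: c6 ⊕ e5 = 23
byte 9: dd ⊕ 4a = 97
byte 10: 07 ⊕ 0e = 09
byte 11: fc ⊕ 67 = 9b
byte 12: 3c ⊕ 16 = 2a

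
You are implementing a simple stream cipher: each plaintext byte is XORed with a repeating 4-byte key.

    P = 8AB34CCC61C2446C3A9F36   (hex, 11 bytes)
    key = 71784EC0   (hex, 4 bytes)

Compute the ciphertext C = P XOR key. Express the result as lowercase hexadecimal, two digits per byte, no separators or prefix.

The 4-byte key repeats, so the effective keystream is 71 78 4e c0 71 78 4e c0 71 78 4e.
byte 0: 138 XOR 113 = 251
byte 1: 179 XOR 120 = 203
byte 2:  76 XOR  78 =   2
byte 3: 204 XOR 192 =  12
byte 4:  97 XOR 113 =  16
byte 5: 194 XOR 120 = 186
byte 6:  68 XOR  78 =  10
byte 7: 108 XOR 192 = 172
byte 8:  58 XOR 113 =  75
byte 9: 159 XOR 120 = 231
byte 10:  54 XOR  78 = 120

fbcb020c10ba0aac4be778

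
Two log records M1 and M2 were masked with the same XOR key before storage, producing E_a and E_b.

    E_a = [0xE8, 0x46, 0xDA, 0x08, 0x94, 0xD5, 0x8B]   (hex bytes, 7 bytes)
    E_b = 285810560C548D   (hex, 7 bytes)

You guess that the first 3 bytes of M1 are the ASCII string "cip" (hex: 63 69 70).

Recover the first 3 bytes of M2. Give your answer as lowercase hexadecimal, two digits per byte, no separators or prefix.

First, E_a ⊕ E_b = (M1 ⊕ K) ⊕ (M2 ⊕ K) = M1 ⊕ M2, so the key drops out. Then M2 = (M1 ⊕ M2) ⊕ M1 over the first 3 bytes.
byte 0: (e8 xor 28) xor 63 = c0 xor 63 = a3
byte 1: (46 xor 58) xor 69 = 1e xor 69 = 77
byte 2: (da xor 10) xor 70 = ca xor 70 = ba

a377ba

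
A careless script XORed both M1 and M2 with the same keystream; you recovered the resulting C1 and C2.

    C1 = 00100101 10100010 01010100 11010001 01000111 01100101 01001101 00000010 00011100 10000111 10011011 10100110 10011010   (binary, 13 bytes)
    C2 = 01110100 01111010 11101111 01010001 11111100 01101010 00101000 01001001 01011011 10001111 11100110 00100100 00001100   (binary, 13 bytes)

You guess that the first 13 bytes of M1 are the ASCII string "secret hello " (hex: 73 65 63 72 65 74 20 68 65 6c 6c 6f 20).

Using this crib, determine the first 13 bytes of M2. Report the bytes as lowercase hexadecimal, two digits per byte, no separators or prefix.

22bdd8f2de7b4523226411edb6

First, C1 ⊕ C2 = (M1 ⊕ K) ⊕ (M2 ⊕ K) = M1 ⊕ M2, so the key drops out. Then M2 = (M1 ⊕ M2) ⊕ M1 over the first 13 bytes.
byte 0: (25 XOR 74) XOR 73 = 51 XOR 73 = 22
byte 1: (a2 XOR 7a) XOR 65 = d8 XOR 65 = bd
byte 2: (54 XOR ef) XOR 63 = bb XOR 63 = d8
byte 3: (d1 XOR 51) XOR 72 = 80 XOR 72 = f2
byte 4: (47 XOR fc) XOR 65 = bb XOR 65 = de
byte 5: (65 XOR 6a) XOR 74 = 0f XOR 74 = 7b
byte 6: (4d XOR 28) XOR 20 = 65 XOR 20 = 45
byte 7: (02 XOR 49) XOR 68 = 4b XOR 68 = 23
byte 8: (1c XOR 5b) XOR 65 = 47 XOR 65 = 22
byte 9: (87 XOR 8f) XOR 6c = 08 XOR 6c = 64
byte 10: (9b XOR e6) XOR 6c = 7d XOR 6c = 11
byte 11: (a6 XOR 24) XOR 6f = 82 XOR 6f = ed
byte 12: (9a XOR 0c) XOR 20 = 96 XOR 20 = b6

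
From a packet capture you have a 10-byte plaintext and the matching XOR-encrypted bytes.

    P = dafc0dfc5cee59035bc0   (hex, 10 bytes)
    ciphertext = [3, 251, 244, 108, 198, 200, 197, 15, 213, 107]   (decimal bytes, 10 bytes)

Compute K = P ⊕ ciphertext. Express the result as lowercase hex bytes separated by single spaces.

Since ciphertext = P ⊕ K, XORing both sides with P gives K = P ⊕ ciphertext.
byte 0: 11011010 ⊕ 00000011 = 11011001
byte 1: 11111100 ⊕ 11111011 = 00000111
byte 2: 00001101 ⊕ 11110100 = 11111001
byte 3: 11111100 ⊕ 01101100 = 10010000
byte 4: 01011100 ⊕ 11000110 = 10011010
byte 5: 11101110 ⊕ 11001000 = 00100110
byte 6: 01011001 ⊕ 11000101 = 10011100
byte 7: 00000011 ⊕ 00001111 = 00001100
byte 8: 01011011 ⊕ 11010101 = 10001110
byte 9: 11000000 ⊕ 01101011 = 10101011

d9 07 f9 90 9a 26 9c 0c 8e ab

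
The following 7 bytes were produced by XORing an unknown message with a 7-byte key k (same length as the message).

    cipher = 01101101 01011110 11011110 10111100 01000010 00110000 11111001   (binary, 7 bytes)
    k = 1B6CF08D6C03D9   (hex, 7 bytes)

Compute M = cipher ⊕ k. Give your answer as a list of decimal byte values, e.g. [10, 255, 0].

109 xor  27 = 118
 94 xor 108 =  50
222 xor 240 =  46
188 xor 141 =  49
 66 xor 108 =  46
 48 xor   3 =  51
249 xor 217 =  32

[118, 50, 46, 49, 46, 51, 32]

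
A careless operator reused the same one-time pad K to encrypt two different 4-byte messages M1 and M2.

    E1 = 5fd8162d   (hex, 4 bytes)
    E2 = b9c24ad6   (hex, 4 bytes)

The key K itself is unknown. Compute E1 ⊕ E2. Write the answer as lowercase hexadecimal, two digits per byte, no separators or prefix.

E1 ⊕ E2 = (M1 ⊕ K) ⊕ (M2 ⊕ K) = M1 ⊕ M2 — the shared key cancels under XOR.
01011111 XOR 10111001 = 11100110
11011000 XOR 11000010 = 00011010
00010110 XOR 01001010 = 01011100
00101101 XOR 11010110 = 11111011

e61a5cfb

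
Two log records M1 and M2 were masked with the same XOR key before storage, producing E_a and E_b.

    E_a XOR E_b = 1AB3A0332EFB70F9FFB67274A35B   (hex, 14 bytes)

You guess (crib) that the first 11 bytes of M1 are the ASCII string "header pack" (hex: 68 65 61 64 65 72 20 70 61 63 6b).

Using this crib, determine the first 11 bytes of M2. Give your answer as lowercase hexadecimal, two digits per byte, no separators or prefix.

72d6c1574b8950899ed519

Since E_a ⊕ E_b = M1 ⊕ M2, XORing with the guessed M1 bytes yields the corresponding M2 bytes: M2 = (E_a ⊕ E_b) ⊕ M1.
byte 0:  26 ⊕ 104 = 114
byte 1: 179 ⊕ 101 = 214
byte 2: 160 ⊕  97 = 193
byte 3:  51 ⊕ 100 =  87
byte 4:  46 ⊕ 101 =  75
byte 5: 251 ⊕ 114 = 137
byte 6: 112 ⊕  32 =  80
byte 7: 249 ⊕ 112 = 137
byte 8: 255 ⊕  97 = 158
byte 9: 182 ⊕  99 = 213
byte 10: 114 ⊕ 107 =  25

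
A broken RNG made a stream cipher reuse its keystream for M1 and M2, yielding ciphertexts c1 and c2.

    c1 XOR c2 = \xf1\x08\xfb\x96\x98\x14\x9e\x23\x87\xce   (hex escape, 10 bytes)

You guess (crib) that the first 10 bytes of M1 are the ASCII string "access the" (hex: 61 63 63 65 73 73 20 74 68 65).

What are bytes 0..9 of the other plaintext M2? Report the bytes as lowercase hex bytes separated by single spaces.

Since c1 ⊕ c2 = M1 ⊕ M2, XORing with the guessed M1 bytes yields the corresponding M2 bytes: M2 = (c1 ⊕ c2) ⊕ M1.
241 ^  97 = 144
  8 ^  99 = 107
251 ^  99 = 152
150 ^ 101 = 243
152 ^ 115 = 235
 20 ^ 115 = 103
158 ^  32 = 190
 35 ^ 116 =  87
135 ^ 104 = 239
206 ^ 101 = 171

90 6b 98 f3 eb 67 be 57 ef ab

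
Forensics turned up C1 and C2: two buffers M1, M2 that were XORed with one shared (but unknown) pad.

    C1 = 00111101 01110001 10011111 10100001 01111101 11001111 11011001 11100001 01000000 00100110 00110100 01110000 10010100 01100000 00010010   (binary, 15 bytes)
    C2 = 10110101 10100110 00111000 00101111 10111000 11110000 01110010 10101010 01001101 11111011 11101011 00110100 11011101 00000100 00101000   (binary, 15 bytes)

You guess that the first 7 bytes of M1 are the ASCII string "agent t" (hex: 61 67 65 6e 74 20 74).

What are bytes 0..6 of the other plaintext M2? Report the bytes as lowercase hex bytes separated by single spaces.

e9 b0 c2 e0 b1 1f df

First, C1 ⊕ C2 = (M1 ⊕ K) ⊕ (M2 ⊕ K) = M1 ⊕ M2, so the key drops out. Then M2 = (M1 ⊕ M2) ⊕ M1 over the first 7 bytes.
byte 0: (3d xor b5) xor 61 = 88 xor 61 = e9
byte 1: (71 xor a6) xor 67 = d7 xor 67 = b0
byte 2: (9f xor 38) xor 65 = a7 xor 65 = c2
byte 3: (a1 xor 2f) xor 6e = 8e xor 6e = e0
byte 4: (7d xor b8) xor 74 = c5 xor 74 = b1
byte 5: (cf xor f0) xor 20 = 3f xor 20 = 1f
byte 6: (d9 xor 72) xor 74 = ab xor 74 = df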